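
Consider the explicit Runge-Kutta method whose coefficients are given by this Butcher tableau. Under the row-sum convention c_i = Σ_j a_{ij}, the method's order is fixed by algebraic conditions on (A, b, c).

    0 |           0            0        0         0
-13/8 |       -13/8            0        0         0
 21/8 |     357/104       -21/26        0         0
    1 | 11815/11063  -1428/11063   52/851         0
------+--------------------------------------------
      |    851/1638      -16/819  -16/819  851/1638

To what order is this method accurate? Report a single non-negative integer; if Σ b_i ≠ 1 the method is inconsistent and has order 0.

4

b = (851/1638, -16/819, -16/819, 851/1638)
c = (0, -13/8, 21/8, 1)
Ac = (0, 0, 21/16, 315/851)
Σ b_i: 851/1638·1 + (-16/819)·1 + (-16/819)·1 + 851/1638·1 = 1 ✓
b·c: (-16/819)·(-13/8) + (-16/819)·21/8 + 851/1638·1 = 1/2 ✓
b·c²: (-16/819)·169/64 + (-16/819)·441/64 + 851/1638·1 = 1/3 ✓
b·Ac: (-16/819)·21/16 + 851/1638·315/851 = 1/6 ✓
b·c³: (-16/819)·(-2197/512) + (-16/819)·9261/512 + 851/1638·1 = 1/4 ✓
b·(c∘Ac): (-16/819)·441/128 + 851/1638·315/851 = 1/8 ✓
b·Ac²: (-16/819)·(-273/128) + 851/1638·273/3404 = 1/12 ✓
b·A²c: 851/1638·273/3404 = 1/24 ✓; 4 stages ⇒ order 4.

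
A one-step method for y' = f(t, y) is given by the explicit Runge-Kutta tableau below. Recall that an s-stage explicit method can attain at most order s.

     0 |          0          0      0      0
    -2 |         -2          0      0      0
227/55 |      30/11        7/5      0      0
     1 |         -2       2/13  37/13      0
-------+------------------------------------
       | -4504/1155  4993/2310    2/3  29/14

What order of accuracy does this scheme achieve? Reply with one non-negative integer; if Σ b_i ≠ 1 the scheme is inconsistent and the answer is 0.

b = (-4504/1155, 4993/2310, 2/3, 29/14)
c = (0, -2, 227/55, 1)
Ac = (0, 0, -14/5, 8179/715)
Σ b_i: (-4504/1155)·1 + 4993/2310·1 + 2/3·1 + 29/14·1 = 1 ✓
b·c: 4993/2310·(-2) + 2/3·227/55 + 29/14·1 = 1/2 ✓
b·c²: 4993/2310·4 + 2/3·51529/3025 + 29/14·1 = 2804447/127050 ≠ 1/3 ⇒ order 2.
b·Ac: 2/3·(-14/5) + 29/14·8179/715 = 655517/30030 ≠ 1/6

2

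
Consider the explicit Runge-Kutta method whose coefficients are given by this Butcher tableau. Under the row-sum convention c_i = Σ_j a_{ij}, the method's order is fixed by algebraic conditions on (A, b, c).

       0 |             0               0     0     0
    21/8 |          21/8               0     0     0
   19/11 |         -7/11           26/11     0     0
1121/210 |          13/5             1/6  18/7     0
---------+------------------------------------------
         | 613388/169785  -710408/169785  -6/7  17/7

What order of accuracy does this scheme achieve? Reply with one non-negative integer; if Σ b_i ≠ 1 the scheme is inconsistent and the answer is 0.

2

b = (613388/169785, -710408/169785, -6/7, 17/7)
c = (0, 21/8, 19/11, 1121/210)
Ac = (0, 0, 273/44, 6011/1232)
Σ b_i: 613388/169785·1 + (-710408/169785)·1 + (-6/7)·1 + 17/7·1 = 1 ✓
b·c: (-710408/169785)·21/8 + (-6/7)·19/11 + 17/7·1121/210 = 1/2 ✓
b·c²: (-710408/169785)·441/64 + (-6/7)·361/121 + 17/7·1256641/44100 = 2824911619/74705400 ≠ 1/3 ⇒ order 2.
b·Ac: (-6/7)·273/44 + 17/7·6011/1232 = 56323/8624 ≠ 1/6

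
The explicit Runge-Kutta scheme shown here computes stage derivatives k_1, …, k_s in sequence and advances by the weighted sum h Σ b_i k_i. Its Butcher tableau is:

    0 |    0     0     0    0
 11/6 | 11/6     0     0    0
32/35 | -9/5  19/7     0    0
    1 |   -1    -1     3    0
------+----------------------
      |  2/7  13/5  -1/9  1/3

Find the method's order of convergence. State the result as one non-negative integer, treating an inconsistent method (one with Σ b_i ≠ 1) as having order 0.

b = (2/7, 13/5, -1/9, 1/3)
c = (0, 11/6, 32/35, 1)
Ac = (0, 0, 209/42, 191/210)
Σ b_i: 2/7·1 + 13/5·1 + (-1/9)·1 + 1/3·1 = 979/315 ≠ 1 ⇒ order 0.

0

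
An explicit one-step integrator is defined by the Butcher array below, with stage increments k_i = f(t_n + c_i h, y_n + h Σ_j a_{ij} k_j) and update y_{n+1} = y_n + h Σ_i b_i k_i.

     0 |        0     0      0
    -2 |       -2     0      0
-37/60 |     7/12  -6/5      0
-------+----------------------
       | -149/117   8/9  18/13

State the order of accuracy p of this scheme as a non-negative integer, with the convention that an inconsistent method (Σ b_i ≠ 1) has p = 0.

b = (-149/117, 8/9, 18/13)
c = (0, -2, -37/60)
Ac = (0, 0, 12/5)
Σ b_i: (-149/117)·1 + 8/9·1 + 18/13·1 = 1 ✓
b·c: 8/9·(-2) + 18/13·(-37/60) = -3079/1170 ≠ 1/2 ⇒ order 1.

1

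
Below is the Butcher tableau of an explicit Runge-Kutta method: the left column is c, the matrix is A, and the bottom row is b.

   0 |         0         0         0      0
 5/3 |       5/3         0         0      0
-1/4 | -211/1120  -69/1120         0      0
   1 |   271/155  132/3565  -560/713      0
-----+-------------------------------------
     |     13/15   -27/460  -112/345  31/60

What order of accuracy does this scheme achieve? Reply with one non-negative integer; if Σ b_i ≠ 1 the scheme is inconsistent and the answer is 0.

b = (13/15, -27/460, -112/345, 31/60)
c = (0, 5/3, -1/4, 1)
Ac = (0, 0, -23/224, 8/31)
Σ b_i: 13/15·1 + (-27/460)·1 + (-112/345)·1 + 31/60·1 = 1 ✓
b·c: (-27/460)·5/3 + (-112/345)·(-1/4) + 31/60·1 = 1/2 ✓
b·c²: (-27/460)·25/9 + (-112/345)·1/16 + 31/60·1 = 1/3 ✓
b·Ac: (-112/345)·(-23/224) + 31/60·8/31 = 1/6 ✓
b·c³: (-27/460)·125/27 + (-112/345)·(-1/64) + 31/60·1 = 1/4 ✓
b·(c∘Ac): (-112/345)·23/896 + 31/60·8/31 = 1/8 ✓
b·Ac²: (-112/345)·(-115/672) + 31/60·5/93 = 1/12 ✓
b·A²c: 31/60·5/62 = 1/24 ✓; 4 stages ⇒ order 4.

4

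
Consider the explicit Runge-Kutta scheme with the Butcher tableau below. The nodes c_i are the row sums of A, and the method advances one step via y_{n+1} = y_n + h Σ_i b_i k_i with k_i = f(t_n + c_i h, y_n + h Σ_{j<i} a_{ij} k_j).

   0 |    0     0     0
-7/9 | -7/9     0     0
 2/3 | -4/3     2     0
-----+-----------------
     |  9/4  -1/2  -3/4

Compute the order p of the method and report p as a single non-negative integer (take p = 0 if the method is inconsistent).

b = (9/4, -1/2, -3/4)
c = (0, -7/9, 2/3)
Ac = (0, 0, -14/9)
Σ b_i: 9/4·1 + (-1/2)·1 + (-3/4)·1 = 1 ✓
b·c: (-1/2)·(-7/9) + (-3/4)·2/3 = -1/9 ≠ 1/2 ⇒ order 1.

1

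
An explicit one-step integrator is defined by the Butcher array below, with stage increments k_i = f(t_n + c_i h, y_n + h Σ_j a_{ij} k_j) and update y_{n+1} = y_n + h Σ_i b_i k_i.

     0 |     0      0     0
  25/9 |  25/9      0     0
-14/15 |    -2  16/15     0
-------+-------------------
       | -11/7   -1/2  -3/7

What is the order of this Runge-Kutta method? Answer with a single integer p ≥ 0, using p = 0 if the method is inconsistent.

0

b = (-11/7, -1/2, -3/7)
c = (0, 25/9, -14/15)
Ac = (0, 0, 80/27)
Σ b_i: (-11/7)·1 + (-1/2)·1 + (-3/7)·1 = -5/2 ≠ 1 ⇒ order 0.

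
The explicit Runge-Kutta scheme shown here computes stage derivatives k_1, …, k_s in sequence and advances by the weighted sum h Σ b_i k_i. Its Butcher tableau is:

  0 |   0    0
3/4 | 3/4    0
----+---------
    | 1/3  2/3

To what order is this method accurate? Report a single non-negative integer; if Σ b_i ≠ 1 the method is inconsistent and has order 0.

2

b = (1/3, 2/3)
c = (0, 3/4)
Σ b_i: 1/3·1 + 2/3·1 = 1 ✓
b·c: 2/3·3/4 = 1/2 ✓; 2 stages ⇒ order 2.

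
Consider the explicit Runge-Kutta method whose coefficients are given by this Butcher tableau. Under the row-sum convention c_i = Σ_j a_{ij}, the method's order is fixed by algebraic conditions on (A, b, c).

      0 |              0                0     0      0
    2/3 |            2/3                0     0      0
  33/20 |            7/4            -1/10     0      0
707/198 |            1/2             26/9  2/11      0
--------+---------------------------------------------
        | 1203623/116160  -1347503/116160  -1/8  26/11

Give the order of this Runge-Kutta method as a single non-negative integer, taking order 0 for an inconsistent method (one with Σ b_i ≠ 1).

b = (1203623/116160, -1347503/116160, -1/8, 26/11)
c = (0, 2/3, 33/20, 707/198)
Ac = (0, 0, -1/15, 601/270)
Σ b_i: 1203623/116160·1 + (-1347503/116160)·1 + (-1/8)·1 + 26/11·1 = 1 ✓
b·c: (-1347503/116160)·2/3 + (-1/8)·33/20 + 26/11·707/198 = 1/2 ✓
b·c²: (-1347503/116160)·4/9 + (-1/8)·1089/400 + 26/11·499849/39204 = 8500749061/344995200 ≠ 1/3 ⇒ order 2.
b·Ac: (-1/8)·(-1/15) + 26/11·601/270 = 62603/11880 ≠ 1/6

2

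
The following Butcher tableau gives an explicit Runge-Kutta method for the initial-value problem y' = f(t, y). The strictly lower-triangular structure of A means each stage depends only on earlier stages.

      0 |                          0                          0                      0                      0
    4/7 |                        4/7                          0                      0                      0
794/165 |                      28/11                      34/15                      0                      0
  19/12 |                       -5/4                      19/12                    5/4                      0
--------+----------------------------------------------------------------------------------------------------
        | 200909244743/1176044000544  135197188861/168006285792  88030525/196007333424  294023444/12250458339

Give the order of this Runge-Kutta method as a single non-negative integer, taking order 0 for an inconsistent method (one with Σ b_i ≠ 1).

b = (200909244743/1176044000544, 135197188861/168006285792, 88030525/196007333424, 294023444/12250458339)
c = (0, 4/7, 794/165, 19/12)
Ac = (0, 0, 136/105, 3197/462)
Σ b_i: 200909244743/1176044000544·1 + 135197188861/168006285792·1 + 88030525/196007333424·1 + 294023444/12250458339·1 = 1 ✓
b·c: 135197188861/168006285792·4/7 + 88030525/196007333424·794/165 + 294023444/12250458339·19/12 = 1/2 ✓
b·c²: 135197188861/168006285792·16/49 + 88030525/196007333424·630436/27225 + 294023444/12250458339·361/144 = 1/3 ✓
b·Ac: 88030525/196007333424·136/105 + 294023444/12250458339·3197/462 = 1/6 ✓
b·c³: 135197188861/168006285792·64/343 + 88030525/196007333424·500566184/4492125 + 294023444/12250458339·6859/1728 = 602008789883023/2037496230942480 ≠ 1/4 ⇒ order 3.
b·(c∘Ac): 88030525/196007333424·107984/17325 + 294023444/12250458339·60743/5544 = 410226905071/1543557750714 ≠ 1/8
b·Ac²: 88030525/196007333424·544/735 + 294023444/12250458339·7860781/266805 = 30030394479082/42447838144635 ≠ 1/12
b·A²c: 294023444/12250458339·34/21 = 9996797096/257259625119 ≠ 1/24

3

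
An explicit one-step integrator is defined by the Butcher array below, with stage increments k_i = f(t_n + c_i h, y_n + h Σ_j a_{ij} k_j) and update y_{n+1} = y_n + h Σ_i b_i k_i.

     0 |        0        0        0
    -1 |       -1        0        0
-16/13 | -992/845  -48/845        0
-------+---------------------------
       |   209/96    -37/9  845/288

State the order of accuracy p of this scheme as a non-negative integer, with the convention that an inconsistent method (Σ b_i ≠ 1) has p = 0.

3

b = (209/96, -37/9, 845/288)
c = (0, -1, -16/13)
Ac = (0, 0, 48/845)
Σ b_i: 209/96·1 + (-37/9)·1 + 845/288·1 = 1 ✓
b·c: (-37/9)·(-1) + 845/288·(-16/13) = 1/2 ✓
b·c²: (-37/9)·1 + 845/288·256/169 = 1/3 ✓
b·Ac: 845/288·48/845 = 1/6 ✓; 3 stages ⇒ order 3.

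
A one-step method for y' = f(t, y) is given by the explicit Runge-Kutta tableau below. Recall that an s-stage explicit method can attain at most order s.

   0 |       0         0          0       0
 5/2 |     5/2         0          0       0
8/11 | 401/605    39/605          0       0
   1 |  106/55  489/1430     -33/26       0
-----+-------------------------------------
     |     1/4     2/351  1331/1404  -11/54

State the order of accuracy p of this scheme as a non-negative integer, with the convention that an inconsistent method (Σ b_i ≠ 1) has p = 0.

4

b = (1/4, 2/351, 1331/1404, -11/54)
c = (0, 5/2, 8/11, 1)
Ac = (0, 0, 39/242, -3/44)
Σ b_i: 1/4·1 + 2/351·1 + 1331/1404·1 + (-11/54)·1 = 1 ✓
b·c: 2/351·5/2 + 1331/1404·8/11 + (-11/54)·1 = 1/2 ✓
b·c²: 2/351·25/4 + 1331/1404·64/121 + (-11/54)·1 = 1/3 ✓
b·Ac: 1331/1404·39/242 + (-11/54)·(-3/44) = 1/6 ✓
b·c³: 2/351·125/8 + 1331/1404·512/1331 + (-11/54)·1 = 1/4 ✓
b·(c∘Ac): 1331/1404·156/1331 + (-11/54)·(-3/44) = 1/8 ✓
b·Ac²: 1331/1404·195/484 + (-11/54)·129/88 = 1/12 ✓
b·A²c: (-11/54)·(-9/44) = 1/24 ✓; 4 stages ⇒ order 4.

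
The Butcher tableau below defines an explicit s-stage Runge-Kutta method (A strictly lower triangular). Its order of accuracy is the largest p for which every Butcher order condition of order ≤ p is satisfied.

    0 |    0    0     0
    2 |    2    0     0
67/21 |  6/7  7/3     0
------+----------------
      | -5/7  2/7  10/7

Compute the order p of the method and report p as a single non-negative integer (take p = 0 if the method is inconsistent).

b = (-5/7, 2/7, 10/7)
c = (0, 2, 67/21)
Ac = (0, 0, 14/3)
Σ b_i: (-5/7)·1 + 2/7·1 + 10/7·1 = 1 ✓
b·c: 2/7·2 + 10/7·67/21 = 754/147 ≠ 1/2 ⇒ order 1.

1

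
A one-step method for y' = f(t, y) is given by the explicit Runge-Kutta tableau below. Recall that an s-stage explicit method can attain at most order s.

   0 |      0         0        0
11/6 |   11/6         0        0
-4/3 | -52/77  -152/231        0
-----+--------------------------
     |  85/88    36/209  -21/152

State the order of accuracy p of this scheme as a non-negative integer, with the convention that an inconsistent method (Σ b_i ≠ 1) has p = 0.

3

b = (85/88, 36/209, -21/152)
c = (0, 11/6, -4/3)
Ac = (0, 0, -76/63)
Σ b_i: 85/88·1 + 36/209·1 + (-21/152)·1 = 1 ✓
b·c: 36/209·11/6 + (-21/152)·(-4/3) = 1/2 ✓
b·c²: 36/209·121/36 + (-21/152)·16/9 = 1/3 ✓
b·Ac: (-21/152)·(-76/63) = 1/6 ✓; 3 stages ⇒ order 3.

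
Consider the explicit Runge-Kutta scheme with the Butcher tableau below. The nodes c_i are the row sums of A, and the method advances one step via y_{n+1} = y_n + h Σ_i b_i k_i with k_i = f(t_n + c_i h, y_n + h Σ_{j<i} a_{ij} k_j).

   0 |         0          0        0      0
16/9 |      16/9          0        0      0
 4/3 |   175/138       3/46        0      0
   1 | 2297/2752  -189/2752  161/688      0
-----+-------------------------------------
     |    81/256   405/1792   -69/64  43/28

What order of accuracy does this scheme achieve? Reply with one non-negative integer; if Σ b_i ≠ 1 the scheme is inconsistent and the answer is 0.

4

b = (81/256, 405/1792, -69/64, 43/28)
c = (0, 16/9, 4/3, 1)
Ac = (0, 0, 8/69, 49/258)
Σ b_i: 81/256·1 + 405/1792·1 + (-69/64)·1 + 43/28·1 = 1 ✓
b·c: 405/1792·16/9 + (-69/64)·4/3 + 43/28·1 = 1/2 ✓
b·c²: 405/1792·256/81 + (-69/64)·16/9 + 43/28·1 = 1/3 ✓
b·Ac: (-69/64)·8/69 + 43/28·49/258 = 1/6 ✓
b·c³: 405/1792·4096/729 + (-69/64)·64/27 + 43/28·1 = 1/4 ✓
b·(c∘Ac): (-69/64)·32/207 + 43/28·49/258 = 1/8 ✓
b·Ac²: (-69/64)·128/621 + 43/28·77/387 = 1/12 ✓
b·A²c: 43/28·7/258 = 1/24 ✓; 4 stages ⇒ order 4.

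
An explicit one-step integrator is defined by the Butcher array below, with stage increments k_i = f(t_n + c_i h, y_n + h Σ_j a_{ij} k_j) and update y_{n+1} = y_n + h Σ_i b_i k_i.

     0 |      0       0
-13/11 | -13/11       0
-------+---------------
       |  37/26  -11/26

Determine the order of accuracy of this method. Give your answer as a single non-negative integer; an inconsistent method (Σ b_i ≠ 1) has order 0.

2

b = (37/26, -11/26)
c = (0, -13/11)
Σ b_i: 37/26·1 + (-11/26)·1 = 1 ✓
b·c: (-11/26)·(-13/11) = 1/2 ✓; 2 stages ⇒ order 2.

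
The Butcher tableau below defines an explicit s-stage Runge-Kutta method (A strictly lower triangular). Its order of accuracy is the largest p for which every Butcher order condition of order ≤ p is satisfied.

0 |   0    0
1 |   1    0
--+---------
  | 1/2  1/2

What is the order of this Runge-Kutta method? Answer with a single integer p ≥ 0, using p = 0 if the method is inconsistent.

2

b = (1/2, 1/2)
c = (0, 1)
Σ b_i: 1/2·1 + 1/2·1 = 1 ✓
b·c: 1/2·1 = 1/2 ✓; 2 stages ⇒ order 2.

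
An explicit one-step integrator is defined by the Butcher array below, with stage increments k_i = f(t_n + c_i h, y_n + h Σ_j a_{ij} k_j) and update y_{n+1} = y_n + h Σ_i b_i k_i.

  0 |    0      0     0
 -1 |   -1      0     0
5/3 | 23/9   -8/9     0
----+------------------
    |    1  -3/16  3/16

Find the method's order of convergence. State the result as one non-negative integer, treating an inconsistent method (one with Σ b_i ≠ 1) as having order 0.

3

b = (1, -3/16, 3/16)
c = (0, -1, 5/3)
Ac = (0, 0, 8/9)
Σ b_i: 1·1 + (-3/16)·1 + 3/16·1 = 1 ✓
b·c: (-3/16)·(-1) + 3/16·5/3 = 1/2 ✓
b·c²: (-3/16)·1 + 3/16·25/9 = 1/3 ✓
b·Ac: 3/16·8/9 = 1/6 ✓; 3 stages ⇒ order 3.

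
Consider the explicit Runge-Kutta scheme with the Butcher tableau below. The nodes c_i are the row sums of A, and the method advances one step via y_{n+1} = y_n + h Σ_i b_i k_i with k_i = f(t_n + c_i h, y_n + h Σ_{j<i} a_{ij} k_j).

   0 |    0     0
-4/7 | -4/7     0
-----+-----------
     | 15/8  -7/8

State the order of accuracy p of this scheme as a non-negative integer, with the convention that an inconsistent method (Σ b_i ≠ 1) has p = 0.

2

b = (15/8, -7/8)
c = (0, -4/7)
Σ b_i: 15/8·1 + (-7/8)·1 = 1 ✓
b·c: (-7/8)·(-4/7) = 1/2 ✓; 2 stages ⇒ order 2.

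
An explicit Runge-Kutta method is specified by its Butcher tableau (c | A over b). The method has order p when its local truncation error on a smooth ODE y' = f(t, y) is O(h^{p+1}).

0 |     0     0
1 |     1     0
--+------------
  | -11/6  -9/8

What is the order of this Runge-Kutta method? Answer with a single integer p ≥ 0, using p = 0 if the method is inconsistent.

b = (-11/6, -9/8)
c = (0, 1)
Σ b_i: (-11/6)·1 + (-9/8)·1 = -71/24 ≠ 1 ⇒ order 0.

0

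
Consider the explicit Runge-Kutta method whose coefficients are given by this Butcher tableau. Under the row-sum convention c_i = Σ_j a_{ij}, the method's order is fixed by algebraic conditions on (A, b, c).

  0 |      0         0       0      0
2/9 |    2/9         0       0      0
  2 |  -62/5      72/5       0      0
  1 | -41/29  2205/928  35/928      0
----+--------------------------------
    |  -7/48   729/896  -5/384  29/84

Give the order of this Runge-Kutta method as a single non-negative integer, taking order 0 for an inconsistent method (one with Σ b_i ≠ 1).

4

b = (-7/48, 729/896, -5/384, 29/84)
c = (0, 2/9, 2, 1)
Ac = (0, 0, 16/5, 35/58)
Σ b_i: (-7/48)·1 + 729/896·1 + (-5/384)·1 + 29/84·1 = 1 ✓
b·c: 729/896·2/9 + (-5/384)·2 + 29/84·1 = 1/2 ✓
b·c²: 729/896·4/81 + (-5/384)·4 + 29/84·1 = 1/3 ✓
b·Ac: (-5/384)·16/5 + 29/84·35/58 = 1/6 ✓
b·c³: 729/896·8/729 + (-5/384)·8 + 29/84·1 = 1/4 ✓
b·(c∘Ac): (-5/384)·32/5 + 29/84·35/58 = 1/8 ✓
b·Ac²: (-5/384)·32/45 + 29/84·70/261 = 1/12 ✓
b·A²c: 29/84·7/58 = 1/24 ✓; 4 stages ⇒ order 4.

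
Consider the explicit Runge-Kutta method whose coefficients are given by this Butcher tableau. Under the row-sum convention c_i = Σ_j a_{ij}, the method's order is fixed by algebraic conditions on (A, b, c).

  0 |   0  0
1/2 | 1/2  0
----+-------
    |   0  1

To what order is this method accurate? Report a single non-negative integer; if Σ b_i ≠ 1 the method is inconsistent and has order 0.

b = (0, 1)
c = (0, 1/2)
Σ b_i: 1·1 = 1 ✓
b·c: 1·1/2 = 1/2 ✓; 2 stages ⇒ order 2.

2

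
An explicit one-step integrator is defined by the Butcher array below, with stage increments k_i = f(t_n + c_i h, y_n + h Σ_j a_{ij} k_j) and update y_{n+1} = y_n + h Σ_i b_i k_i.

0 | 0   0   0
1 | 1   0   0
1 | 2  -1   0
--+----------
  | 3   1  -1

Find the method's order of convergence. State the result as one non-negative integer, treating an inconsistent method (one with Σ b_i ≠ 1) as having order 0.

0

b = (3, 1, -1)
c = (0, 1, 1)
Ac = (0, 0, -1)
Σ b_i: 3·1 + 1·1 + (-1)·1 = 3 ≠ 1 ⇒ order 0.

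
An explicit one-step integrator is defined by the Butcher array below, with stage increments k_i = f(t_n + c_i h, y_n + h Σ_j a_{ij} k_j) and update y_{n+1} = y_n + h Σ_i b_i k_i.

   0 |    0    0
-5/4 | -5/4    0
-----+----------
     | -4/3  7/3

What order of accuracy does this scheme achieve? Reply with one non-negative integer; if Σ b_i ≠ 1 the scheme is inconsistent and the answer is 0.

1

b = (-4/3, 7/3)
c = (0, -5/4)
Σ b_i: (-4/3)·1 + 7/3·1 = 1 ✓
b·c: 7/3·(-5/4) = -35/12 ≠ 1/2 ⇒ order 1.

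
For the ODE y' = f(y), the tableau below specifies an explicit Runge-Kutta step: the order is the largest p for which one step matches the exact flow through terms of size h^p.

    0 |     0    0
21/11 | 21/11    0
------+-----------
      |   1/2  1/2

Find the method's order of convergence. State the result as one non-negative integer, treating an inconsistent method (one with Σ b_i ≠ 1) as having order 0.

1

b = (1/2, 1/2)
c = (0, 21/11)
Σ b_i: 1/2·1 + 1/2·1 = 1 ✓
b·c: 1/2·21/11 = 21/22 ≠ 1/2 ⇒ order 1.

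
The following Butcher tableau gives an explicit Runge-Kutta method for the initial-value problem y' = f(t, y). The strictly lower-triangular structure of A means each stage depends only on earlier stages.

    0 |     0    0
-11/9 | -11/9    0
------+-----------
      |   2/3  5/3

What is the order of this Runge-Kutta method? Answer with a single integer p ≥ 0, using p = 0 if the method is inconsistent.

0

b = (2/3, 5/3)
c = (0, -11/9)
Σ b_i: 2/3·1 + 5/3·1 = 7/3 ≠ 1 ⇒ order 0.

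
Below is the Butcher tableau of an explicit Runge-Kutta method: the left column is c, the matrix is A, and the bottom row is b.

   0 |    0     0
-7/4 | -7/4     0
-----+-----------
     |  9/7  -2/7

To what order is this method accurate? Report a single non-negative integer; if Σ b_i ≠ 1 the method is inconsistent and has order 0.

2

b = (9/7, -2/7)
c = (0, -7/4)
Σ b_i: 9/7·1 + (-2/7)·1 = 1 ✓
b·c: (-2/7)·(-7/4) = 1/2 ✓; 2 stages ⇒ order 2.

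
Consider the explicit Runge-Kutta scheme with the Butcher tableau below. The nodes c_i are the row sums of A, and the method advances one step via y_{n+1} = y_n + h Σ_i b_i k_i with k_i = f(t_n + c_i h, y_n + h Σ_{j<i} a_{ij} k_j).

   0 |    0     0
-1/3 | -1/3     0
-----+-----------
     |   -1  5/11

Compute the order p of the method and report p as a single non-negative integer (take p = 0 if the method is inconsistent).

b = (-1, 5/11)
c = (0, -1/3)
Σ b_i: (-1)·1 + 5/11·1 = -6/11 ≠ 1 ⇒ order 0.

0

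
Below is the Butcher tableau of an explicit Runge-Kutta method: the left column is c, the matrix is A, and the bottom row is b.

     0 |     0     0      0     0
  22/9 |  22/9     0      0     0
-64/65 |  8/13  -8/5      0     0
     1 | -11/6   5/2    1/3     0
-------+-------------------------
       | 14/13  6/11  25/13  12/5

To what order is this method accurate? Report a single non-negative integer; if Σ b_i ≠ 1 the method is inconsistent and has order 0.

0

b = (14/13, 6/11, 25/13, 12/5)
c = (0, 22/9, -64/65, 1)
Ac = (0, 0, -176/45, 3383/585)
Σ b_i: 14/13·1 + 6/11·1 + 25/13·1 + 12/5·1 = 327/55 ≠ 1 ⇒ order 0.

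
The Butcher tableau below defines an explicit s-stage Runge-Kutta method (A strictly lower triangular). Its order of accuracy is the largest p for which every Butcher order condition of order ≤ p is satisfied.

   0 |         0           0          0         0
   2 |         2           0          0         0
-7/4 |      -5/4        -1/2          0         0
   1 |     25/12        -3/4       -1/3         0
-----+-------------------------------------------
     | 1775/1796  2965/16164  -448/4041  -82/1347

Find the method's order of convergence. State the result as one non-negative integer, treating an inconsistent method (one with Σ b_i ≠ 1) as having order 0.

b = (1775/1796, 2965/16164, -448/4041, -82/1347)
c = (0, 2, -7/4, 1)
Ac = (0, 0, -1, -11/12)
Σ b_i: 1775/1796·1 + 2965/16164·1 + (-448/4041)·1 + (-82/1347)·1 = 1 ✓
b·c: 2965/16164·2 + (-448/4041)·(-7/4) + (-82/1347)·1 = 1/2 ✓
b·c²: 2965/16164·4 + (-448/4041)·49/16 + (-82/1347)·1 = 1/3 ✓
b·Ac: (-448/4041)·(-1) + (-82/1347)·(-11/12) = 1/6 ✓
b·c³: 2965/16164·8 + (-448/4041)·(-343/64) + (-82/1347)·1 = 2695/1347 ≠ 1/4 ⇒ order 3.
b·(c∘Ac): (-448/4041)·7/4 + (-82/1347)·(-11/12) = -1117/8082 ≠ 1/8
b·Ac²: (-448/4041)·(-2) + (-82/1347)·(-193/48) = 5027/10776 ≠ 1/12
b·A²c: (-82/1347)·1/3 = -82/4041 ≠ 1/24

3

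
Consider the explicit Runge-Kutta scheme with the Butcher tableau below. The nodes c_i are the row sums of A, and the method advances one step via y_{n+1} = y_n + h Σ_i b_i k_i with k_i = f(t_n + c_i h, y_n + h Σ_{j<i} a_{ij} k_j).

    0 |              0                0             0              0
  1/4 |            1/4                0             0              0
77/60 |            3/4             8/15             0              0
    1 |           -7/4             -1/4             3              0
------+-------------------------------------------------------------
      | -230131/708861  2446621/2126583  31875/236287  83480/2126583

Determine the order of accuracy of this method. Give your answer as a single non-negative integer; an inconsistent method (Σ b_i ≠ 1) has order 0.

b = (-230131/708861, 2446621/2126583, 31875/236287, 83480/2126583)
c = (0, 1/4, 77/60, 1)
Ac = (0, 0, 2/15, 303/80)
Σ b_i: (-230131/708861)·1 + 2446621/2126583·1 + 31875/236287·1 + 83480/2126583·1 = 1 ✓
b·c: 2446621/2126583·1/4 + 31875/236287·77/60 + 83480/2126583·1 = 1/2 ✓
b·c²: 2446621/2126583·1/16 + 31875/236287·5929/3600 + 83480/2126583·1 = 1/3 ✓
b·Ac: 31875/236287·2/15 + 83480/2126583·303/80 = 1/6 ✓
b·c³: 2446621/2126583·1/64 + 31875/236287·456533/216000 + 83480/2126583·1 = 23297323/68050656 ≠ 1/4 ⇒ order 3.
b·(c∘Ac): 31875/236287·77/450 + 83480/2126583·303/80 = 121756/708861 ≠ 1/8
b·Ac²: 31875/236287·1/30 + 83480/2126583·23641/4800 = 50486267/255189960 ≠ 1/12
b·A²c: 83480/2126583·2/5 = 33392/2126583 ≠ 1/24

3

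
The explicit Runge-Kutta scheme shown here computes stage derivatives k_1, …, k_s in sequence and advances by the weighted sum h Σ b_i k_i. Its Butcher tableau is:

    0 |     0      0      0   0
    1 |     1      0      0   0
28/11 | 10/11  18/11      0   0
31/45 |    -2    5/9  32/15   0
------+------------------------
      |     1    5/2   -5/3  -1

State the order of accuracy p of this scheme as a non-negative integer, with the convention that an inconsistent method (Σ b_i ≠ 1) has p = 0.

0

b = (1, 5/2, -5/3, -1)
c = (0, 1, 28/11, 31/45)
Ac = (0, 0, 18/11, 2963/495)
Σ b_i: 1·1 + 5/2·1 + (-5/3)·1 + (-1)·1 = 5/6 ≠ 1 ⇒ order 0.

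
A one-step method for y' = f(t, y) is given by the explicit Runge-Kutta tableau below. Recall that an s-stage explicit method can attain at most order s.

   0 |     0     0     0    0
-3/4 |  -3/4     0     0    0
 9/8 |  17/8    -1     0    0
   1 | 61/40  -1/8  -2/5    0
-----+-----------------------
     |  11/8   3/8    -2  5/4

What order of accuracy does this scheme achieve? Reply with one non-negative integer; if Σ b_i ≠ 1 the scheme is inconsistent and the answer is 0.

1

b = (11/8, 3/8, -2, 5/4)
c = (0, -3/4, 9/8, 1)
Ac = (0, 0, 3/4, -57/160)
Σ b_i: 11/8·1 + 3/8·1 + (-2)·1 + 5/4·1 = 1 ✓
b·c: 3/8·(-3/4) + (-2)·9/8 + 5/4·1 = -41/32 ≠ 1/2 ⇒ order 1.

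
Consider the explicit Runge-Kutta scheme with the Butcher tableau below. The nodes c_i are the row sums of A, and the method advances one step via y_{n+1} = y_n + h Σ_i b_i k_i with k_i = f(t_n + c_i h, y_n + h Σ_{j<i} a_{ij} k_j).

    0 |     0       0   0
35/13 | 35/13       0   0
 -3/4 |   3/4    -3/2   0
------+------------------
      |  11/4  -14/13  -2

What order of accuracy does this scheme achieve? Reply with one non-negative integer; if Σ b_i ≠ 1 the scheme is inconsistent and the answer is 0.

0

b = (11/4, -14/13, -2)
c = (0, 35/13, -3/4)
Ac = (0, 0, -105/26)
Σ b_i: 11/4·1 + (-14/13)·1 + (-2)·1 = -17/52 ≠ 1 ⇒ order 0.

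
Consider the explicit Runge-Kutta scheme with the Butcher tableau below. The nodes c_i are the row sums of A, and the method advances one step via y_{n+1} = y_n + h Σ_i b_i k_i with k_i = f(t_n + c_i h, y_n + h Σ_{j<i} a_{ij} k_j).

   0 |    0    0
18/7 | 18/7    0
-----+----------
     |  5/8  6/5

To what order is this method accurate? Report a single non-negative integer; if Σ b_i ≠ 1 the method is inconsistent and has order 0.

b = (5/8, 6/5)
c = (0, 18/7)
Σ b_i: 5/8·1 + 6/5·1 = 73/40 ≠ 1 ⇒ order 0.

0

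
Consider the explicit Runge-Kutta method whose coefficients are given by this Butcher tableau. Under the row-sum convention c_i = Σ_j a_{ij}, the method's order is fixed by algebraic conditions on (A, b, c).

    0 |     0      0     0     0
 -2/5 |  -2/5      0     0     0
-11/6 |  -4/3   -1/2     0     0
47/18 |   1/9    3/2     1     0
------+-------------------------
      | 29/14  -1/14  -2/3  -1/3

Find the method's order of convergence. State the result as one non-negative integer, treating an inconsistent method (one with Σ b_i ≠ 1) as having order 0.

1

b = (29/14, -1/14, -2/3, -1/3)
c = (0, -2/5, -11/6, 47/18)
Ac = (0, 0, 1/5, -73/30)
Σ b_i: 29/14·1 + (-1/14)·1 + (-2/3)·1 + (-1/3)·1 = 1 ✓
b·c: (-1/14)·(-2/5) + (-2/3)·(-11/6) + (-1/3)·47/18 = 719/1890 ≠ 1/2 ⇒ order 1.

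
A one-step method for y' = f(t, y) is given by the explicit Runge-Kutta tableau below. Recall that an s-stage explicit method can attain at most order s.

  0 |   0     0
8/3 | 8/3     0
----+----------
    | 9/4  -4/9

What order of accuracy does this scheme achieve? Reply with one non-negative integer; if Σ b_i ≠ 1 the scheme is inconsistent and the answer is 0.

b = (9/4, -4/9)
c = (0, 8/3)
Σ b_i: 9/4·1 + (-4/9)·1 = 65/36 ≠ 1 ⇒ order 0.

0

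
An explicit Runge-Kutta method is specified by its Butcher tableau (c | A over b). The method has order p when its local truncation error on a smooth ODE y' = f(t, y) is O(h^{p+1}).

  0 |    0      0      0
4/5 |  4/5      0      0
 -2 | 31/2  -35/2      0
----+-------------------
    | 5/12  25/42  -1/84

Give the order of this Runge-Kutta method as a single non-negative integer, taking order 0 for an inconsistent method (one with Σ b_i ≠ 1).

b = (5/12, 25/42, -1/84)
c = (0, 4/5, -2)
Ac = (0, 0, -14)
Σ b_i: 5/12·1 + 25/42·1 + (-1/84)·1 = 1 ✓
b·c: 25/42·4/5 + (-1/84)·(-2) = 1/2 ✓
b·c²: 25/42·16/25 + (-1/84)·4 = 1/3 ✓
b·Ac: (-1/84)·(-14) = 1/6 ✓; 3 stages ⇒ order 3.

3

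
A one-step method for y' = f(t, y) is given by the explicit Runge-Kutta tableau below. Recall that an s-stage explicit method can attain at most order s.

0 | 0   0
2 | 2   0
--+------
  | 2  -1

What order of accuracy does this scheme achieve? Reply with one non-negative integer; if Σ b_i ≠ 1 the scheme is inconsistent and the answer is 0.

b = (2, -1)
c = (0, 2)
Σ b_i: 2·1 + (-1)·1 = 1 ✓
b·c: (-1)·2 = -2 ≠ 1/2 ⇒ order 1.

1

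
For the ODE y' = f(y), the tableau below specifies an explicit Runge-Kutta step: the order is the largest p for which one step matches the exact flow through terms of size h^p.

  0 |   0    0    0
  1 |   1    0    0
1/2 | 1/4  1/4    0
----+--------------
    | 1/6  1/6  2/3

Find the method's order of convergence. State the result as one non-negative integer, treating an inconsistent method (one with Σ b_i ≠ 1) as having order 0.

3

b = (1/6, 1/6, 2/3)
c = (0, 1, 1/2)
Ac = (0, 0, 1/4)
Σ b_i: 1/6·1 + 1/6·1 + 2/3·1 = 1 ✓
b·c: 1/6·1 + 2/3·1/2 = 1/2 ✓
b·c²: 1/6·1 + 2/3·1/4 = 1/3 ✓
b·Ac: 2/3·1/4 = 1/6 ✓; 3 stages ⇒ order 3.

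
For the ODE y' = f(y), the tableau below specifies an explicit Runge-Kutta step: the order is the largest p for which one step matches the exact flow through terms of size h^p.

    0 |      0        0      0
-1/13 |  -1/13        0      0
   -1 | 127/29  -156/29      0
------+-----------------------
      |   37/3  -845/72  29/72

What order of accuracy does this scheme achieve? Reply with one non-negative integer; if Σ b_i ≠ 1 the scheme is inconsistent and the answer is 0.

b = (37/3, -845/72, 29/72)
c = (0, -1/13, -1)
Ac = (0, 0, 12/29)
Σ b_i: 37/3·1 + (-845/72)·1 + 29/72·1 = 1 ✓
b·c: (-845/72)·(-1/13) + 29/72·(-1) = 1/2 ✓
b·c²: (-845/72)·1/169 + 29/72·1 = 1/3 ✓
b·Ac: 29/72·12/29 = 1/6 ✓; 3 stages ⇒ order 3.

3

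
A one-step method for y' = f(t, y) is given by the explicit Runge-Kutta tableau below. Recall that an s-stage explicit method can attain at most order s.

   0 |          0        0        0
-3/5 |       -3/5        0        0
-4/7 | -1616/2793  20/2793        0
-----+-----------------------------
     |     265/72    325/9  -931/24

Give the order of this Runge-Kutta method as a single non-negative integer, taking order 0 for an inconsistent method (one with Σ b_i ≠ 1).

b = (265/72, 325/9, -931/24)
c = (0, -3/5, -4/7)
Ac = (0, 0, -4/931)
Σ b_i: 265/72·1 + 325/9·1 + (-931/24)·1 = 1 ✓
b·c: 325/9·(-3/5) + (-931/24)·(-4/7) = 1/2 ✓
b·c²: 325/9·9/25 + (-931/24)·16/49 = 1/3 ✓
b·Ac: (-931/24)·(-4/931) = 1/6 ✓; 3 stages ⇒ order 3.

3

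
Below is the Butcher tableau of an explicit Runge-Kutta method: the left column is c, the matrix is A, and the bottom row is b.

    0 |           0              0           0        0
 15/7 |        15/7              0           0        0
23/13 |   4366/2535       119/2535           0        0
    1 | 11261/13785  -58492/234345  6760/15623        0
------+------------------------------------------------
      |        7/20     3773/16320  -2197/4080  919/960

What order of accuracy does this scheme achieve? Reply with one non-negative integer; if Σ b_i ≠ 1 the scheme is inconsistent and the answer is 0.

4

b = (7/20, 3773/16320, -2197/4080, 919/960)
c = (0, 15/7, 23/13, 1)
Ac = (0, 0, 17/169, 212/919)
Σ b_i: 7/20·1 + 3773/16320·1 + (-2197/4080)·1 + 919/960·1 = 1 ✓
b·c: 3773/16320·15/7 + (-2197/4080)·23/13 + 919/960·1 = 1/2 ✓
b·c²: 3773/16320·225/49 + (-2197/4080)·529/169 + 919/960·1 = 1/3 ✓
b·Ac: (-2197/4080)·17/169 + 919/960·212/919 = 1/6 ✓
b·c³: 3773/16320·3375/343 + (-2197/4080)·12167/2197 + 919/960·1 = 1/4 ✓
b·(c∘Ac): (-2197/4080)·391/2197 + 919/960·212/919 = 1/8 ✓
b·Ac²: (-2197/4080)·255/1183 + 919/960·1340/6433 = 1/12 ✓
b·A²c: 919/960·40/919 = 1/24 ✓; 4 stages ⇒ order 4.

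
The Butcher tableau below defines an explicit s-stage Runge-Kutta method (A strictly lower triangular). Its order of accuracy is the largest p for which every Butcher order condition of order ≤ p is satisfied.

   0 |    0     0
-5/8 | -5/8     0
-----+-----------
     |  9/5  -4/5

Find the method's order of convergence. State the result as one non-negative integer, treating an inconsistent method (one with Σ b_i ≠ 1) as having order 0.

2

b = (9/5, -4/5)
c = (0, -5/8)
Σ b_i: 9/5·1 + (-4/5)·1 = 1 ✓
b·c: (-4/5)·(-5/8) = 1/2 ✓; 2 stages ⇒ order 2.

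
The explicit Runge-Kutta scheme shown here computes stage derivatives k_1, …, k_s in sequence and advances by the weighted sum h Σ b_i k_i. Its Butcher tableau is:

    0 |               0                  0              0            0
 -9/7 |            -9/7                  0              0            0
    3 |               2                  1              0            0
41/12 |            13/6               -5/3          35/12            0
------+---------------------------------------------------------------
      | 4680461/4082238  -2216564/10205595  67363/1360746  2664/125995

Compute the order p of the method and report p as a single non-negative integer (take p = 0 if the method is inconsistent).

3

b = (4680461/4082238, -2216564/10205595, 67363/1360746, 2664/125995)
c = (0, -9/7, 3, 41/12)
Ac = (0, 0, -9/7, 305/28)
Σ b_i: 4680461/4082238·1 + (-2216564/10205595)·1 + 67363/1360746·1 + 2664/125995·1 = 1 ✓
b·c: (-2216564/10205595)·(-9/7) + 67363/1360746·3 + 2664/125995·41/12 = 1/2 ✓
b·c²: (-2216564/10205595)·81/49 + 67363/1360746·9 + 2664/125995·1681/144 = 1/3 ✓
b·Ac: 67363/1360746·(-9/7) + 2664/125995·305/28 = 1/6 ✓
b·c³: (-2216564/10205595)·(-729/343) + 67363/1360746·27 + 2664/125995·68921/1728 = 11182795/4233432 ≠ 1/4 ⇒ order 3.
b·(c∘Ac): 67363/1360746·(-27/7) + 2664/125995·12505/336 = 105124/176393 ≠ 1/8
b·Ac²: 67363/1360746·81/49 + 2664/125995·4605/196 = 204123/352786 ≠ 1/12
b·A²c: 2664/125995·(-15/4) = -1998/25199 ≠ 1/24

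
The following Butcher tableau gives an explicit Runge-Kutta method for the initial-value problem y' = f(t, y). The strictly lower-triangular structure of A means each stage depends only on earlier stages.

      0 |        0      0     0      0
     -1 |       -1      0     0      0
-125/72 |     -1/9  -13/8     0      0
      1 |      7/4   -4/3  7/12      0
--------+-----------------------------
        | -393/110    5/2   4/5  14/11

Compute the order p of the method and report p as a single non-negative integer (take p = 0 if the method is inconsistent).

b = (-393/110, 5/2, 4/5, 14/11)
c = (0, -1, -125/72, 1)
Ac = (0, 0, 13/8, 277/864)
Σ b_i: (-393/110)·1 + 5/2·1 + 4/5·1 + 14/11·1 = 1 ✓
b·c: 5/2·(-1) + 4/5·(-125/72) + 14/11·1 = -259/99 ≠ 1/2 ⇒ order 1.

1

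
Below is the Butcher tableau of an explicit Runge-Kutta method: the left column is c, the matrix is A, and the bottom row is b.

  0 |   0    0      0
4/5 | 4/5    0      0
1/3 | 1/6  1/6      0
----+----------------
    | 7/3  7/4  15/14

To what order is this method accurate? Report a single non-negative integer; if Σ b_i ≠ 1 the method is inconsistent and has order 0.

b = (7/3, 7/4, 15/14)
c = (0, 4/5, 1/3)
Ac = (0, 0, 2/15)
Σ b_i: 7/3·1 + 7/4·1 + 15/14·1 = 433/84 ≠ 1 ⇒ order 0.

0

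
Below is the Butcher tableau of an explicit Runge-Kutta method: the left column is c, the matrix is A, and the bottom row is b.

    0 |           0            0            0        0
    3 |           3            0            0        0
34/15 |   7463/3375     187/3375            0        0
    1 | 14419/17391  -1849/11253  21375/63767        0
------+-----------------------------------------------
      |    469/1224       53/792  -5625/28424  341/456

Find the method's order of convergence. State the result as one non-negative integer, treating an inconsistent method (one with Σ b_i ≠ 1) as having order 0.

4

b = (469/1224, 53/792, -5625/28424, 341/456)
c = (0, 3, 34/15, 1)
Ac = (0, 0, 187/1125, 91/341)
Σ b_i: 469/1224·1 + 53/792·1 + (-5625/28424)·1 + 341/456·1 = 1 ✓
b·c: 53/792·3 + (-5625/28424)·34/15 + 341/456·1 = 1/2 ✓
b·c²: 53/792·9 + (-5625/28424)·1156/225 + 341/456·1 = 1/3 ✓
b·Ac: (-5625/28424)·187/1125 + 341/456·91/341 = 1/6 ✓
b·c³: 53/792·27 + (-5625/28424)·39304/3375 + 341/456·1 = 1/4 ✓
b·(c∘Ac): (-5625/28424)·6358/16875 + 341/456·91/341 = 1/8 ✓
b·Ac²: (-5625/28424)·187/375 + 341/456·83/341 = 1/12 ✓
b·A²c: 341/456·19/341 = 1/24 ✓; 4 stages ⇒ order 4.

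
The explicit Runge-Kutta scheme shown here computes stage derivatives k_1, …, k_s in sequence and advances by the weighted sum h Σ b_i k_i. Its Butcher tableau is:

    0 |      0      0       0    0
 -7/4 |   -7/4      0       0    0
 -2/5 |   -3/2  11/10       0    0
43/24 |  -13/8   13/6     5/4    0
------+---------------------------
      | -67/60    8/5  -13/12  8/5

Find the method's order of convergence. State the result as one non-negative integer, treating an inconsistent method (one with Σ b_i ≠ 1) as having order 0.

2

b = (-67/60, 8/5, -13/12, 8/5)
c = (0, -7/4, -2/5, 43/24)
Ac = (0, 0, -77/40, -103/24)
Σ b_i: (-67/60)·1 + 8/5·1 + (-13/12)·1 + 8/5·1 = 1 ✓
b·c: 8/5·(-7/4) + (-13/12)·(-2/5) + 8/5·43/24 = 1/2 ✓
b·c²: 8/5·49/16 + (-13/12)·4/25 + 8/5·1849/576 = 17753/1800 ≠ 1/3 ⇒ order 2.
b·Ac: (-13/12)·(-77/40) + 8/5·(-103/24) = -153/32 ≠ 1/6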